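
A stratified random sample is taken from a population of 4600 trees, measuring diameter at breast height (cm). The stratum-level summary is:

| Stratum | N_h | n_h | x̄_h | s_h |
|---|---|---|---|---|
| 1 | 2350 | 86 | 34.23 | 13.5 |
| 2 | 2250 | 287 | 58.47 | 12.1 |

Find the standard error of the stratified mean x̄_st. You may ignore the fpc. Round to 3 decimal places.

V̂(x̄_st) = Σ W_h² s_h²/n_h, with W_h = N_h/N and N = 4600:
  stratum 1: (2350/4600)²·13.5²/86 = 0.553082
  stratum 2: (2250/4600)²·12.1²/287 = 0.12205
V̂(x̄_st) = 0.675132
SE(x̄_st) = √0.675132 = 0.821664

SE(x̄_st) ≈ 0.822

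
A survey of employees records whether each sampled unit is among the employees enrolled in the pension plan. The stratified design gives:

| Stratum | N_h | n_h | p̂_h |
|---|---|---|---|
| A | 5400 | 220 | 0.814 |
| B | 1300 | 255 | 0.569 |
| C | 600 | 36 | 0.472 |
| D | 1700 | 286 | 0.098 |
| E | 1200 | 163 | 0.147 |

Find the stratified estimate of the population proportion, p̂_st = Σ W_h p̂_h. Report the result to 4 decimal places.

N = 10200; stratum weights W_h = N_h/N.
p̂_st = Σ W_h p̂_h = (5400·0.814 + 1300·0.569 + 600·0.472 + 1700·0.098 + 1200·0.147)/10200 = 0.56485

p̂_st ≈ 0.5649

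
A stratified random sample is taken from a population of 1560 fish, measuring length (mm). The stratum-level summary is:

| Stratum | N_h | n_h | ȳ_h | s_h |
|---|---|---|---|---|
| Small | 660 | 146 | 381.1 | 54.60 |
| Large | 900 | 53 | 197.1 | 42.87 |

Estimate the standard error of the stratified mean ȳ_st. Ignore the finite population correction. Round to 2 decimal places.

V̂(ȳ_st) = Σ W_h² s_h²/n_h, with W_h = N_h/N and N = 1560:
  stratum Small: (660/1560)²·54.60²/146 = 3.65486
  stratum Large: (900/1560)²·42.87²/53 = 11.5416
V̂(ȳ_st) = 15.1965
SE(ȳ_st) = √15.1965 = 3.89827

SE(ȳ_st) ≈ 3.90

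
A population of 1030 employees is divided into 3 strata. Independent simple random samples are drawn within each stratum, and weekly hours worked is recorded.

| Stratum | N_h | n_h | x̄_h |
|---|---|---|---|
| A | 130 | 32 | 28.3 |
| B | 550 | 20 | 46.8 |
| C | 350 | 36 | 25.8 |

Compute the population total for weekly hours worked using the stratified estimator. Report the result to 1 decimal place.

τ̂_st = Σ N_h x̄_h = 130·28.3 + 550·46.8 + 350·25.8 = 38449.0

τ̂_st ≈ 38449.0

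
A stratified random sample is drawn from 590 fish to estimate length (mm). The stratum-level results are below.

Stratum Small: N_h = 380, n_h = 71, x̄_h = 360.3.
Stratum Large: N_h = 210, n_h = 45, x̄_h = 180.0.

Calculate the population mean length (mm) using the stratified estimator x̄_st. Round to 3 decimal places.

x̄_st ≈ 296.125

N = Σ N_h = 590. Stratum weights W_h = N_h/N.
x̄_st = (380·360.3 + 210·180.0) / 590 = 296.12542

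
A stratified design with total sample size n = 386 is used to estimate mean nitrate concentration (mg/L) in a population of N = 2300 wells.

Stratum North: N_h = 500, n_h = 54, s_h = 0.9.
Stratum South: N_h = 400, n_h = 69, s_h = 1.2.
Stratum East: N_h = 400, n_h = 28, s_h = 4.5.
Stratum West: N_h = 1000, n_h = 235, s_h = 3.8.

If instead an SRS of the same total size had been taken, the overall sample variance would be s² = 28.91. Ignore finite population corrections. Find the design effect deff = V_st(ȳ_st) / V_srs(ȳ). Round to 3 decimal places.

V̂(ȳ_st) = Σ W_h² s_h²/n_h, with W_h = N_h/N and N = 2300:
  stratum North: (500/2300)²·0.9²/54 = 0.000708885
  stratum South: (400/2300)²·1.2²/69 = 0.000631216
  stratum East: (400/2300)²·4.5²/28 = 0.0218742
  stratum West: (1000/2300)²·3.8²/235 = 0.0116157
V_st = 0.0348299
V_srs = s²/n = 28.91/386 = 0.0748964
deff = V_st / V_srs = 0.0348299/0.0748964 = 0.4650

deff ≈ 0.465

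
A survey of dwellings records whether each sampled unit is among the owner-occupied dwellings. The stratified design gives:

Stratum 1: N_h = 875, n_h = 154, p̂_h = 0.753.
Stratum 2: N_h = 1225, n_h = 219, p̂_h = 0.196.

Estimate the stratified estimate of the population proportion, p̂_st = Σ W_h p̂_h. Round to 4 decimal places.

p̂_st ≈ 0.4281

N = 2100; stratum weights W_h = N_h/N.
p̂_st = Σ W_h p̂_h = (875·0.753 + 1225·0.196)/2100 = 0.42808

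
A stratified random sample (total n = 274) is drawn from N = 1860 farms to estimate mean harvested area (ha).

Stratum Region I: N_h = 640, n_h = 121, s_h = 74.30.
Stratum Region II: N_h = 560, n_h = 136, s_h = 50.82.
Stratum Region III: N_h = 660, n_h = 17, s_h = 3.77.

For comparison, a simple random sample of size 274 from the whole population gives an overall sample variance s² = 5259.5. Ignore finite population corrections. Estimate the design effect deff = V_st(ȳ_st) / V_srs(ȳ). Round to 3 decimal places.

V̂(ȳ_st) = Σ W_h² s_h²/n_h, with W_h = N_h/N and N = 1860:
  stratum Region I: (640/1860)²·74.30²/121 = 5.40165
  stratum Region II: (560/1860)²·50.82²/136 = 1.7214
  stratum Region III: (660/1860)²·3.77²/17 = 0.105268
V_st = 7.22831
V_srs = s²/n = 5259.5/274 = 19.1953
deff = V_st / V_srs = 7.22831/19.1953 = 0.3766

deff ≈ 0.377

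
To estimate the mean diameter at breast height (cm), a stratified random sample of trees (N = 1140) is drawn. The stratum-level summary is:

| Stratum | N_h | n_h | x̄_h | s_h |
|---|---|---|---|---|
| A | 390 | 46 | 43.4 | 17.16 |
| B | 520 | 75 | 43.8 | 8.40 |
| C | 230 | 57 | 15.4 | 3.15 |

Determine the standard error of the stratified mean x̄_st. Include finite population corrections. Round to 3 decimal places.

SE(x̄_st) ≈ 0.913

V̂(x̄_st) = Σ W_h² (1 − n_h/N_h) s_h²/n_h, with W_h = N_h/N and N = 1140:
  stratum A: (390/1140)²·(1 − 46/390)·17.16²/46 = 0.660831
  stratum B: (520/1140)²·(1 − 75/520)·8.40²/75 = 0.167514
  stratum C: (230/1140)²·(1 − 57/230)·3.15²/57 = 0.00532979
V̂(x̄_st) = 0.833674
SE(x̄_st) = √0.833674 = 0.913058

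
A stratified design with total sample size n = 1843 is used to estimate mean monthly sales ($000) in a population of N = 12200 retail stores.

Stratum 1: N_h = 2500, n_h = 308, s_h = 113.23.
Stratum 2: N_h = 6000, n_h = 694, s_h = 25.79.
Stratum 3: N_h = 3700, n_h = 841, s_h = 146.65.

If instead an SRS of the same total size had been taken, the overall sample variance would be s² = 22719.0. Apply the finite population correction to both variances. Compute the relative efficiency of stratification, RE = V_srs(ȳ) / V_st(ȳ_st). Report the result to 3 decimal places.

V̂(ȳ_st) = Σ W_h² (1 − n_h/N_h) s_h²/n_h, with W_h = N_h/N and N = 12200:
  stratum 1: (2500/12200)²·(1 − 308/2500)·113.23²/308 = 1.53262
  stratum 2: (6000/12200)²·(1 − 694/6000)·25.79²/694 = 0.204994
  stratum 3: (3700/12200)²·(1 − 841/3700)·146.65²/841 = 1.81746
V_st = 3.55507
V_srs = (1 − 1843/12200)·22719.0/1843 = 10.465
Relative efficiency = V_srs / V_st = 10.465/3.55507 = 2.9437

RE ≈ 2.944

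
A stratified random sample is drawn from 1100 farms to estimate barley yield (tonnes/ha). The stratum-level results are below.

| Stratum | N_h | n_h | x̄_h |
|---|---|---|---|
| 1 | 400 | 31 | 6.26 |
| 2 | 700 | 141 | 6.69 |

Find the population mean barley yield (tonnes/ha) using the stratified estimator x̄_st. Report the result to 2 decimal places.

x̄_st ≈ 6.53

N = Σ N_h = 1100. Stratum weights W_h = N_h/N.
x̄_st = (400·6.26 + 700·6.69) / 1100 = 6.5336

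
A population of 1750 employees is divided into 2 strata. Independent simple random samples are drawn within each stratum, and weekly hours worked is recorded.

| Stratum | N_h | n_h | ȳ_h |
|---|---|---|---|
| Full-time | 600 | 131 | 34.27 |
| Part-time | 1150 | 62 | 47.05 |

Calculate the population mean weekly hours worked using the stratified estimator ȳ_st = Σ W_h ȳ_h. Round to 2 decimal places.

N = Σ N_h = 1750. Stratum weights W_h = N_h/N.
ȳ_st = (600·34.27 + 1150·47.05) / 1750 = 42.6683

ȳ_st ≈ 42.67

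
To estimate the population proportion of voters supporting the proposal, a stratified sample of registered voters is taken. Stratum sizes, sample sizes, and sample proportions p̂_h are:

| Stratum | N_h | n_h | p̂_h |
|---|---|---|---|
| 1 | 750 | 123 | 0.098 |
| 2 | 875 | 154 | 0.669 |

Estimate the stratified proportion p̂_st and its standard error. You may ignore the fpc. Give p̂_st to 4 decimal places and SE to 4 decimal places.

p̂_st ≈ 0.4055, SE ≈ 0.0240

N = 1625; stratum weights W_h = N_h/N.
p̂_st = Σ W_h p̂_h = (750·0.098 + 875·0.669)/1625 = 0.40546
V̂(p̂_st) = Σ W_h² p̂_h(1−p̂_h)/(n_h−1):
  stratum 1: (750/1625)²·0.098·0.902/122 = 0.000154344
  stratum 2: (875/1625)²·0.669·0.331/153 = 0.000419635
V̂(p̂_st) = 0.000573979; SE = √V̂ = 0.0239579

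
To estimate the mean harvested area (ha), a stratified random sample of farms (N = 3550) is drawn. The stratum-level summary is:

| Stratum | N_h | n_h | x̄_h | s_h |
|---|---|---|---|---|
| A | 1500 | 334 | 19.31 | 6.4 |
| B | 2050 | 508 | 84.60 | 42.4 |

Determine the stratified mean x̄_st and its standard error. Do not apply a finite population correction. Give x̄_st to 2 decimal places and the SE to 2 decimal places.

x̄_st ≈ 57.01, SE ≈ 1.10

x̄_st = Σ W_h x̄_h = (1500·19.31 + 2050·84.60)/3550 = 57.01268
V̂(x̄_st) = Σ W_h² s_h²/n_h, with W_h = N_h/N and N = 3550:
  stratum A: (1500/3550)²·6.4²/334 = 0.0218947
  stratum B: (2050/3550)²·42.4²/508 = 1.1801
V̂(x̄_st) = 1.202
SE(x̄_st) = √1.202 = 1.09636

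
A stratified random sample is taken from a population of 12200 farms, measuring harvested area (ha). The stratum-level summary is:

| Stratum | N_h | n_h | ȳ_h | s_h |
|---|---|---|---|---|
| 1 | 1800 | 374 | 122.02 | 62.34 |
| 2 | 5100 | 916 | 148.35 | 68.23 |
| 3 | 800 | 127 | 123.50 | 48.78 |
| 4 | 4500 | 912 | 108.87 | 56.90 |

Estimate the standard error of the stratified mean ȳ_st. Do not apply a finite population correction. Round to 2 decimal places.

V̂(ȳ_st) = Σ W_h² s_h²/n_h, with W_h = N_h/N and N = 12200:
  stratum 1: (1800/12200)²·62.34²/374 = 0.226197
  stratum 2: (5100/12200)²·68.23²/916 = 0.888129
  stratum 3: (800/12200)²·48.78²/127 = 0.0805638
  stratum 4: (4500/12200)²·56.90²/912 = 0.482987
V̂(ȳ_st) = 1.67788
SE(ȳ_st) = √1.67788 = 1.29533

SE(ȳ_st) ≈ 1.30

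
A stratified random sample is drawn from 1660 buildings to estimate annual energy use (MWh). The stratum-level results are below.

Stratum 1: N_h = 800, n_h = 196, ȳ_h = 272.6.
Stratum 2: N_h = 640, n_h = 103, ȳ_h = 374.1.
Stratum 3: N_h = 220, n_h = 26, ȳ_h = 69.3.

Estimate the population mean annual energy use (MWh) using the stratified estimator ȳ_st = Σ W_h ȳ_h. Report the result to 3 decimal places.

N = Σ N_h = 1660. Stratum weights W_h = N_h/N.
ȳ_st = (800·272.6 + 640·374.1 + 220·69.3) / 1660 = 284.78916

ȳ_st ≈ 284.789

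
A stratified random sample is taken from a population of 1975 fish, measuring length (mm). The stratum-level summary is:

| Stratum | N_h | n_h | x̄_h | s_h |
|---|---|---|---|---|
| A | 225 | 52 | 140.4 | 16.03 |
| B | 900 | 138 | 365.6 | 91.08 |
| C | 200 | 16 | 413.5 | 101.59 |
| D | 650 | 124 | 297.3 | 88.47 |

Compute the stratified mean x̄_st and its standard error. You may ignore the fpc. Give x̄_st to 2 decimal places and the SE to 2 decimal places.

x̄_st = Σ W_h x̄_h = (225·140.4 + 900·365.6 + 200·413.5 + 650·297.3)/1975 = 322.31646
V̂(x̄_st) = Σ W_h² s_h²/n_h, with W_h = N_h/N and N = 1975:
  stratum A: (225/1975)²·16.03²/52 = 0.0641349
  stratum B: (900/1975)²·91.08²/138 = 12.483
  stratum C: (200/1975)²·101.59²/16 = 6.61466
  stratum D: (650/1975)²·88.47²/124 = 6.83696
V̂(x̄_st) = 25.9987
SE(x̄_st) = √25.9987 = 5.09889

x̄_st ≈ 322.32, SE ≈ 5.10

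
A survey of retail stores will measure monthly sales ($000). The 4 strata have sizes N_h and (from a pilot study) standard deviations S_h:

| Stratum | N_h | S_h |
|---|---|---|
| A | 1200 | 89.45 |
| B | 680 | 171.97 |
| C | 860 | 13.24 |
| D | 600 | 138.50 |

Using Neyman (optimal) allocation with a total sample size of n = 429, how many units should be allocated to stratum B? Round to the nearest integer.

Neyman allocation: n_h = n · N_h S_h / Σ N_i S_i, with n = 429.
  stratum A: N_h·S_h = 1200·89.45 = 107340.00
  stratum B: N_h·S_h = 680·171.97 = 116939.60
  stratum C: N_h·S_h = 860·13.24 = 11386.40
  stratum D: N_h·S_h = 600·138.50 = 83100.00
Σ N_h S_h = 318766.00
n for stratum B = 429·116939.60/318766.00 = 157.379 → 157

157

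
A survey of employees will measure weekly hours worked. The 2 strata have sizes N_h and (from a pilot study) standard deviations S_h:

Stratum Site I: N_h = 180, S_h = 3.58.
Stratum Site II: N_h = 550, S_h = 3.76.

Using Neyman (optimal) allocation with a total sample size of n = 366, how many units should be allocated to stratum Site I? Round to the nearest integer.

Neyman allocation: n_h = n · N_h S_h / Σ N_i S_i, with n = 366.
  stratum Site I: N_h·S_h = 180·3.58 = 644.40
  stratum Site II: N_h·S_h = 550·3.76 = 2068.00
Σ N_h S_h = 2712.40
n for stratum Site I = 366·644.40/2712.40 = 86.953 → 87

87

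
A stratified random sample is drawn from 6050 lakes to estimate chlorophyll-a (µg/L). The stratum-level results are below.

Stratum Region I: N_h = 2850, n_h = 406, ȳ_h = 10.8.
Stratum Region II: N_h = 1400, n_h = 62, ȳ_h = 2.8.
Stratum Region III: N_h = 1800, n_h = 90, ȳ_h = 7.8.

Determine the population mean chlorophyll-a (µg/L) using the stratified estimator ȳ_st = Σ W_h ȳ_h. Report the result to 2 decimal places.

ȳ_st ≈ 8.06

N = Σ N_h = 6050. Stratum weights W_h = N_h/N.
ȳ_st = (2850·10.8 + 1400·2.8 + 1800·7.8) / 6050 = 8.0562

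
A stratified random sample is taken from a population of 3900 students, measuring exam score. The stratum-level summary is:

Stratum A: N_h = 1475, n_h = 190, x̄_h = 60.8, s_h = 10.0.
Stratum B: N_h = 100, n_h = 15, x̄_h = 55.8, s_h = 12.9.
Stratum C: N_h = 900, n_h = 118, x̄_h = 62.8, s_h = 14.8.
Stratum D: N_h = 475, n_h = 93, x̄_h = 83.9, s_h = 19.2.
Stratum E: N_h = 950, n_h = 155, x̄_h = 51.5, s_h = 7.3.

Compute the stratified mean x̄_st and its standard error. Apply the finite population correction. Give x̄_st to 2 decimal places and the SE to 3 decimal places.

x̄_st = Σ W_h x̄_h = (1475·60.8 + 100·55.8 + 900·62.8 + 475·83.9 + 950·51.5)/3900 = 61.68141
V̂(x̄_st) = Σ W_h² (1 − n_h/N_h) s_h²/n_h, with W_h = N_h/N and N = 3900:
  stratum A: (1475/3900)²·(1 − 190/1475)·10.0²/190 = 0.0655862
  stratum B: (100/3900)²·(1 − 15/100)·12.9²/15 = 0.0061998
  stratum C: (900/3900)²·(1 − 118/900)·14.8²/118 = 0.0858937
  stratum D: (475/3900)²·(1 − 93/475)·19.2²/93 = 0.0472876
  stratum E: (950/3900)²·(1 − 155/950)·7.3²/155 = 0.0170717
V̂(x̄_st) = 0.222039
SE(x̄_st) = √0.222039 = 0.47121

x̄_st ≈ 61.68, SE ≈ 0.471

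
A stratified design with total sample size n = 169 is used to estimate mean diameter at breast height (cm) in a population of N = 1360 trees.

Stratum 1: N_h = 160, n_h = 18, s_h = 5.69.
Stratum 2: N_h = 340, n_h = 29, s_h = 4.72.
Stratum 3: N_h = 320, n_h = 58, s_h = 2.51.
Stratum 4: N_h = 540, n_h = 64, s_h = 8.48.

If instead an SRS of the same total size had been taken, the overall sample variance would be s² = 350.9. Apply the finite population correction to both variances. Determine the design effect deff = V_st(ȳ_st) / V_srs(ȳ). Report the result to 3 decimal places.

deff ≈ 0.125

V̂(ȳ_st) = Σ W_h² (1 − n_h/N_h) s_h²/n_h, with W_h = N_h/N and N = 1360:
  stratum 1: (160/1360)²·(1 − 18/160)·5.69²/18 = 0.0220944
  stratum 2: (340/1360)²·(1 − 29/340)·4.72²/29 = 0.0439185
  stratum 3: (320/1360)²·(1 − 58/320)·2.51²/58 = 0.00492371
  stratum 4: (540/1360)²·(1 − 64/540)·8.48²/64 = 0.156147
V_st = 0.227084
V_srs = (1 − 169/1360)·350.9/169 = 1.81832
deff = V_st / V_srs = 0.227084/1.81832 = 0.1249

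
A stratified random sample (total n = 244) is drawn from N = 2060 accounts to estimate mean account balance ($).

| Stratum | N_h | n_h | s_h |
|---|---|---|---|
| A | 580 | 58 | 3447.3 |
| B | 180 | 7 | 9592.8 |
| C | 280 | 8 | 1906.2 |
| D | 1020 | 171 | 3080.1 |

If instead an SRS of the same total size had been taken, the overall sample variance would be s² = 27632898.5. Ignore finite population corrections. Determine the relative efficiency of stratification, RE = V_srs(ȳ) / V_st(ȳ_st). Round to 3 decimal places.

RE ≈ 0.817

V̂(ȳ_st) = Σ W_h² s_h²/n_h, with W_h = N_h/N and N = 2060:
  stratum A: (580/2060)²·3447.3²/58 = 16242.5
  stratum B: (180/2060)²·9592.8²/7 = 100370
  stratum C: (280/2060)²·1906.2²/8 = 8391.29
  stratum D: (1020/2060)²·3080.1²/171 = 13601.9
V_st = 138605
V_srs = s²/n = 27632898.5/244 = 113250
Relative efficiency = V_srs / V_st = 113250/138605 = 0.8171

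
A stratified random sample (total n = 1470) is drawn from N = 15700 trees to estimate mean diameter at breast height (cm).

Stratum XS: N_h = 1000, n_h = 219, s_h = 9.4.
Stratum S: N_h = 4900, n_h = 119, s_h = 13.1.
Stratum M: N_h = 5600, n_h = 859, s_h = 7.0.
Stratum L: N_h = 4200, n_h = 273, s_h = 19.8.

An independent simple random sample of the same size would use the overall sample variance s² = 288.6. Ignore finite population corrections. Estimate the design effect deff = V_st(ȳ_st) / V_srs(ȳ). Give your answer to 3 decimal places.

deff ≈ 1.284

V̂(ȳ_st) = Σ W_h² s_h²/n_h, with W_h = N_h/N and N = 15700:
  stratum XS: (1000/15700)²·9.4²/219 = 0.00163686
  stratum S: (4900/15700)²·13.1²/119 = 0.140472
  stratum M: (5600/15700)²·7.0²/859 = 0.00725738
  stratum L: (4200/15700)²·19.8²/273 = 0.10277
V_st = 0.252136
V_srs = s²/n = 288.6/1470 = 0.196327
deff = V_st / V_srs = 0.252136/0.196327 = 1.2843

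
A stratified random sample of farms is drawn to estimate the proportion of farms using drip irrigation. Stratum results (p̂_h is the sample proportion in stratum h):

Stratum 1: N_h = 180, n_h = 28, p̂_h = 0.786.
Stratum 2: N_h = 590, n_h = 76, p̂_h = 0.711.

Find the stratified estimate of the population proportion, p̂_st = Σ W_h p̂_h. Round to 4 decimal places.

N = 770; stratum weights W_h = N_h/N.
p̂_st = Σ W_h p̂_h = (180·0.786 + 590·0.711)/770 = 0.72853

p̂_st ≈ 0.7285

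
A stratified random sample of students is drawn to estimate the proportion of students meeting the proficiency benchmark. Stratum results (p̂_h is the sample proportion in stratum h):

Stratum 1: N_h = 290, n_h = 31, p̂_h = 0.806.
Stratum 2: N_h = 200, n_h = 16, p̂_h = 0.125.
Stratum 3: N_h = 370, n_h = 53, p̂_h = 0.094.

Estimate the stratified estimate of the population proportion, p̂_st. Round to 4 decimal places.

N = 860; stratum weights W_h = N_h/N.
p̂_st = Σ W_h p̂_h = (290·0.806 + 200·0.125 + 370·0.094)/860 = 0.34130

p̂_st ≈ 0.3413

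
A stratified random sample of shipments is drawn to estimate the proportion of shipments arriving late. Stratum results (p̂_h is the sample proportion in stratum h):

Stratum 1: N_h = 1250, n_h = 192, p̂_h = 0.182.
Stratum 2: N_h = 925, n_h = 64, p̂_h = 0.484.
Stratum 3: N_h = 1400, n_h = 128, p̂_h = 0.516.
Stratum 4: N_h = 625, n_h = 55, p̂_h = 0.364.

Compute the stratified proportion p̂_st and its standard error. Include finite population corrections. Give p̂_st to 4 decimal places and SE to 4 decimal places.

p̂_st ≈ 0.3869, SE ≈ 0.0229

N = 4200; stratum weights W_h = N_h/N.
p̂_st = Σ W_h p̂_h = (1250·0.182 + 925·0.484 + 1400·0.516 + 625·0.364)/4200 = 0.38693
V̂(p̂_st) = Σ W_h² (1 − n_h/N_h) p̂_h(1−p̂_h)/(n_h−1):
  stratum 1: (1250/4200)²·(1 − 192/1250)·0.182·0.818/191 = 5.84371e-05
  stratum 2: (925/4200)²·(1 − 64/925)·0.484·0.516/63 = 0.000178978
  stratum 3: (1400/4200)²·(1 − 128/1400)·0.516·0.484/127 = 0.000198522
  stratum 4: (625/4200)²·(1 − 55/625)·0.364·0.636/54 = 8.65807e-05
V̂(p̂_st) = 0.000522518; SE = √V̂ = 0.0228587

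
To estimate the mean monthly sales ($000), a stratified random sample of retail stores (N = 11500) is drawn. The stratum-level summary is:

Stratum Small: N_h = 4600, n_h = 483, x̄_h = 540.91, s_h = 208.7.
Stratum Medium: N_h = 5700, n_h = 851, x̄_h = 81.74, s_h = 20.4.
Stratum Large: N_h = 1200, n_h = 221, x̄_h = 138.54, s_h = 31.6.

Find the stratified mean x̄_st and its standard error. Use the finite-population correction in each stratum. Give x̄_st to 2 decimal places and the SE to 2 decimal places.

x̄_st = Σ W_h x̄_h = (4600·540.91 + 5700·81.74 + 1200·138.54)/11500 = 271.33496
V̂(x̄_st) = Σ W_h² (1 − n_h/N_h) s_h²/n_h, with W_h = N_h/N and N = 11500:
  stratum Small: (4600/11500)²·(1 − 483/4600)·208.7²/483 = 12.9134
  stratum Medium: (5700/11500)²·(1 − 851/5700)·20.4²/851 = 0.102203
  stratum Large: (1200/11500)²·(1 − 221/1200)·31.6²/221 = 0.0401375
V̂(x̄_st) = 13.0557
SE(x̄_st) = √13.0557 = 3.61327

x̄_st ≈ 271.33, SE ≈ 3.61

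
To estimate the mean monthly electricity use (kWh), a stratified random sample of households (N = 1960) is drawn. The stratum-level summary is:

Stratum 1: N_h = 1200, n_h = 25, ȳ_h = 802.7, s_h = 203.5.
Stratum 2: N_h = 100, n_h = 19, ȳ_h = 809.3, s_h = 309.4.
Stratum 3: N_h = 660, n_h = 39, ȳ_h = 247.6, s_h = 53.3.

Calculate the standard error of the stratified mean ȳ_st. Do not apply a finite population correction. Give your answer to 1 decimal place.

SE(ȳ_st) ≈ 25.3

V̂(ȳ_st) = Σ W_h² s_h²/n_h, with W_h = N_h/N and N = 1960:
  stratum 1: (1200/1960)²·203.5²/25 = 620.925
  stratum 2: (100/1960)²·309.4²/19 = 13.1152
  stratum 3: (660/1960)²·53.3²/39 = 8.25972
V̂(ȳ_st) = 642.3
SE(ȳ_st) = √642.3 = 25.3436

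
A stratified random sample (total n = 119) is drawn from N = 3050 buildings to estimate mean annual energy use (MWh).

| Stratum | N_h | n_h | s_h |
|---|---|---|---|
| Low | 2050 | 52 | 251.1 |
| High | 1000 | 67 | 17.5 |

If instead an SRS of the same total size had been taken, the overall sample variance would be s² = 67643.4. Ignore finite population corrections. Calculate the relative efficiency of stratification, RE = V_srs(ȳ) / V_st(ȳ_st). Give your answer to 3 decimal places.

V̂(ȳ_st) = Σ W_h² s_h²/n_h, with W_h = N_h/N and N = 3050:
  stratum Low: (2050/3050)²·251.1²/52 = 547.77
  stratum High: (1000/3050)²·17.5²/67 = 0.491362
V_st = 548.261
V_srs = s²/n = 67643.4/119 = 568.432
Relative efficiency = V_srs / V_st = 568.432/548.261 = 1.0368

RE ≈ 1.037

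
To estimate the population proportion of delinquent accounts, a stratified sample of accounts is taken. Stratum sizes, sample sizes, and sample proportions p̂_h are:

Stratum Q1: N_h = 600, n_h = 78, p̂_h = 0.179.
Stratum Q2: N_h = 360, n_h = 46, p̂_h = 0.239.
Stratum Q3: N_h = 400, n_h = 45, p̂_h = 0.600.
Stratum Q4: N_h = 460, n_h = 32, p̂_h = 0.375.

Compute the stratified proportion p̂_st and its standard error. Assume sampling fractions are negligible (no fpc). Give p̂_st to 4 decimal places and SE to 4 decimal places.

p̂_st ≈ 0.3329, SE ≈ 0.0333

N = 1820; stratum weights W_h = N_h/N.
p̂_st = Σ W_h p̂_h = (600·0.179 + 360·0.239 + 400·0.600 + 460·0.375)/1820 = 0.33293
V̂(p̂_st) = Σ W_h² p̂_h(1−p̂_h)/(n_h−1):
  stratum Q1: (600/1820)²·0.179·0.821/77 = 0.000207427
  stratum Q2: (360/1820)²·0.239·0.761/45 = 0.000158137
  stratum Q3: (400/1820)²·0.600·0.400/44 = 0.000263473
  stratum Q4: (460/1820)²·0.375·0.625/31 = 0.000482973
V̂(p̂_st) = 0.00111201; SE = √V̂ = 0.0333468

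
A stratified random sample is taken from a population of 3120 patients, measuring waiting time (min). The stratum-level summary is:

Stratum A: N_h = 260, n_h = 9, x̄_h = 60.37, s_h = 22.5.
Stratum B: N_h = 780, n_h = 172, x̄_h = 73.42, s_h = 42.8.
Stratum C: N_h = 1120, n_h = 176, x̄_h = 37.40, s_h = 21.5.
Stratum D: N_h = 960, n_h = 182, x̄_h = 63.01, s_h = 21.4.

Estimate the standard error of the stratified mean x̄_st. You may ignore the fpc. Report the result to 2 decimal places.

V̂(x̄_st) = Σ W_h² s_h²/n_h, with W_h = N_h/N and N = 3120:
  stratum A: (260/3120)²·22.5²/9 = 0.390625
  stratum B: (780/3120)²·42.8²/172 = 0.66564
  stratum C: (1120/3120)²·21.5²/176 = 0.338447
  stratum D: (960/3120)²·21.4²/182 = 0.238226
V̂(x̄_st) = 1.63294
SE(x̄_st) = √1.63294 = 1.27786

SE(x̄_st) ≈ 1.28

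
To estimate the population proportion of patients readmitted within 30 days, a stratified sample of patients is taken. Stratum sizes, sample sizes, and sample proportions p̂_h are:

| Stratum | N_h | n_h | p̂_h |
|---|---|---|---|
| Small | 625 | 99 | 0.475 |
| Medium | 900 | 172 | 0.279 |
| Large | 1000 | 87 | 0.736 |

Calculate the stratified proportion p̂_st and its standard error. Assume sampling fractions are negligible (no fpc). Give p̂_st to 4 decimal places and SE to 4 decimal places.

p̂_st ≈ 0.5085, SE ≈ 0.0257

N = 2525; stratum weights W_h = N_h/N.
p̂_st = Σ W_h p̂_h = (625·0.475 + 900·0.279 + 1000·0.736)/2525 = 0.50850
V̂(p̂_st) = Σ W_h² p̂_h(1−p̂_h)/(n_h−1):
  stratum Small: (625/2525)²·0.475·0.525/98 = 0.000155906
  stratum Medium: (900/2525)²·0.279·0.721/171 = 0.000149453
  stratum Large: (1000/2525)²·0.736·0.264/86 = 0.000354373
V̂(p̂_st) = 0.000659733; SE = √V̂ = 0.0256853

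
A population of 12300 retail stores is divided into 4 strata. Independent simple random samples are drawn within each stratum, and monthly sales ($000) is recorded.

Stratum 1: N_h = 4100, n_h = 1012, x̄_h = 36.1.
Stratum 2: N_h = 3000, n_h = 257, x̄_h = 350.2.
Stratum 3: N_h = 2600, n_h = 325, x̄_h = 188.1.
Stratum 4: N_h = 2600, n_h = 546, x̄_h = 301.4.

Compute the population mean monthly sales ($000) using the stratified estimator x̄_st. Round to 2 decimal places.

x̄_st ≈ 200.92

N = Σ N_h = 12300. Stratum weights W_h = N_h/N.
x̄_st = (4100·36.1 + 3000·350.2 + 2600·188.1 + 2600·301.4) / 12300 = 200.9195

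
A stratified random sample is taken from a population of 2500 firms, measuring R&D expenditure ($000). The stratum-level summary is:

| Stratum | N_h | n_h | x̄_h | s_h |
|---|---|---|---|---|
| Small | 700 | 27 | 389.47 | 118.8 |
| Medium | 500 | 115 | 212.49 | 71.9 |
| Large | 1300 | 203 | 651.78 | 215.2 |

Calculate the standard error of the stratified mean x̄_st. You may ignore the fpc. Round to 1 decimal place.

SE(x̄_st) ≈ 10.2

V̂(x̄_st) = Σ W_h² s_h²/n_h, with W_h = N_h/N and N = 2500:
  stratum Small: (700/2500)²·118.8²/27 = 40.9812
  stratum Medium: (500/2500)²·71.9²/115 = 1.79813
  stratum Large: (1300/2500)²·215.2²/203 = 61.6872
V̂(x̄_st) = 104.467
SE(x̄_st) = √104.467 = 10.2209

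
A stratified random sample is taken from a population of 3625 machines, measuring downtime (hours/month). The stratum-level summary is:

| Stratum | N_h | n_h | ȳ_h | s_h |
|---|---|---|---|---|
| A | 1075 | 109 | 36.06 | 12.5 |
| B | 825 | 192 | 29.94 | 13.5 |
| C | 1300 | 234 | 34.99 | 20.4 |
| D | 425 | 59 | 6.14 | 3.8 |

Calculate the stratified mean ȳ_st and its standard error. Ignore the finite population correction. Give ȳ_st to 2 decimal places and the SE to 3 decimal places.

ȳ_st ≈ 30.78, SE ≈ 0.638

ȳ_st = Σ W_h ȳ_h = (1075·36.06 + 825·29.94 + 1300·34.99 + 425·6.14)/3625 = 30.77559
V̂(ȳ_st) = Σ W_h² s_h²/n_h, with W_h = N_h/N and N = 3625:
  stratum A: (1075/3625)²·12.5²/109 = 0.126065
  stratum B: (825/3625)²·13.5²/192 = 0.0491652
  stratum C: (1300/3625)²·20.4²/234 = 0.228726
  stratum D: (425/3625)²·3.8²/59 = 0.00336416
V̂(ȳ_st) = 0.40732
SE(ȳ_st) = √0.40732 = 0.638216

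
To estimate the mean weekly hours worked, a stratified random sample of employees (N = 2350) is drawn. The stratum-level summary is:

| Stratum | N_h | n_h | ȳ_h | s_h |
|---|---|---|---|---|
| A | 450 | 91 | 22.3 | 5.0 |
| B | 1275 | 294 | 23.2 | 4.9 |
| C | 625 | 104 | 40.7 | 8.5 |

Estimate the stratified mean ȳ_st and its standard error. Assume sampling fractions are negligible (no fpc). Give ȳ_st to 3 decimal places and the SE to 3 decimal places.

ȳ_st ≈ 27.682, SE ≈ 0.289

ȳ_st = Σ W_h ȳ_h = (450·22.3 + 1275·23.2 + 625·40.7)/2350 = 27.68191
V̂(ȳ_st) = Σ W_h² s_h²/n_h, with W_h = N_h/N and N = 2350:
  stratum A: (450/2350)²·5.0²/91 = 0.0100737
  stratum B: (1275/2350)²·4.9²/294 = 0.0240397
  stratum C: (625/2350)²·8.5²/104 = 0.0491393
V̂(ȳ_st) = 0.0832527
SE(ȳ_st) = √0.0832527 = 0.288535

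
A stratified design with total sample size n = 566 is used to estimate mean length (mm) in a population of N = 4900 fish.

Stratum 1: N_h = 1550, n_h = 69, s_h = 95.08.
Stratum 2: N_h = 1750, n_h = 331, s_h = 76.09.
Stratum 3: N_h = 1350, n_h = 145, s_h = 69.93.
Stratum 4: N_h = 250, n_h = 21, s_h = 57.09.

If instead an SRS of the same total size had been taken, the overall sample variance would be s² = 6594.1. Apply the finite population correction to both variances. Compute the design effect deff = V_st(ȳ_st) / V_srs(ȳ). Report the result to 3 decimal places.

V̂(ȳ_st) = Σ W_h² (1 − n_h/N_h) s_h²/n_h, with W_h = N_h/N and N = 4900:
  stratum 1: (1550/4900)²·(1 − 69/1550)·95.08²/69 = 12.5263
  stratum 2: (1750/4900)²·(1 − 331/1750)·76.09²/331 = 1.80907
  stratum 3: (1350/4900)²·(1 − 145/1350)·69.93²/145 = 2.28501
  stratum 4: (250/4900)²·(1 − 21/250)·57.09²/21 = 0.37007
V_st = 16.9905
V_srs = (1 − 566/4900)·6594.1/566 = 10.3046
deff = V_st / V_srs = 16.9905/10.3046 = 1.6488

deff ≈ 1.649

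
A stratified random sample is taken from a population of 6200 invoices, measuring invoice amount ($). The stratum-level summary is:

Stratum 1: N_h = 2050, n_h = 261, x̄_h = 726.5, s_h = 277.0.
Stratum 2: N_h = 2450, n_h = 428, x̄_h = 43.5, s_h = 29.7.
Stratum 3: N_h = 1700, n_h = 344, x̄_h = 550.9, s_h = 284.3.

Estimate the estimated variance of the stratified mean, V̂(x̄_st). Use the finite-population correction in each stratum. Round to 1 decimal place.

V̂(x̄_st) = Σ W_h² (1 − n_h/N_h) s_h²/n_h, with W_h = N_h/N and N = 6200:
  stratum 1: (2050/6200)²·(1 − 261/2050)·277.0²/261 = 28.0479
  stratum 2: (2450/6200)²·(1 − 428/2450)·29.7²/428 = 0.265603
  stratum 3: (1700/6200)²·(1 − 344/1700)·284.3²/344 = 14.0903
V̂(x̄_st) = 42.4038

V̂(x̄_st) ≈ 42.4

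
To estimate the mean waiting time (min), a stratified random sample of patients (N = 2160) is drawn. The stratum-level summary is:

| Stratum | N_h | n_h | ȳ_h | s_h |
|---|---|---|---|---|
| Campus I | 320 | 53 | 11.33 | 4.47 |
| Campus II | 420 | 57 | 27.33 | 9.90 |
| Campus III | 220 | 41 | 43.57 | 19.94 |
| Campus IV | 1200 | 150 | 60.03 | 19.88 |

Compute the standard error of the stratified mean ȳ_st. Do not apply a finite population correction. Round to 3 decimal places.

V̂(ȳ_st) = Σ W_h² s_h²/n_h, with W_h = N_h/N and N = 2160:
  stratum Campus I: (320/2160)²·4.47²/53 = 0.00827431
  stratum Campus II: (420/2160)²·9.90²/57 = 0.065011
  stratum Campus III: (220/2160)²·19.94²/41 = 0.100601
  stratum Campus IV: (1200/2160)²·19.88²/150 = 0.813198
V̂(ȳ_st) = 0.987085
SE(ȳ_st) = √0.987085 = 0.993522

SE(ȳ_st) ≈ 0.994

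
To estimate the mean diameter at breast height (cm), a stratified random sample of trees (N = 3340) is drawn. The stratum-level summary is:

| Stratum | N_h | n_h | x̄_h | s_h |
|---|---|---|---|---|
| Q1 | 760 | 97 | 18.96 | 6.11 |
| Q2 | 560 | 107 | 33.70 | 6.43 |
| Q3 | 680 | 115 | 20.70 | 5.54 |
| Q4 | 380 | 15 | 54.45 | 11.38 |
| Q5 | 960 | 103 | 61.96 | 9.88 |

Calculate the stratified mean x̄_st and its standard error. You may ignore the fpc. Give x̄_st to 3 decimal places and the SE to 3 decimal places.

x̄_st ≈ 38.183, SE ≈ 0.482

x̄_st = Σ W_h x̄_h = (760·18.96 + 560·33.70 + 680·20.70 + 380·54.45 + 960·61.96)/3340 = 38.18269
V̂(x̄_st) = Σ W_h² s_h²/n_h, with W_h = N_h/N and N = 3340:
  stratum Q1: (760/3340)²·6.11²/97 = 0.0199271
  stratum Q2: (560/3340)²·6.43²/107 = 0.0108623
  stratum Q3: (680/3340)²·5.54²/115 = 0.0110623
  stratum Q4: (380/3340)²·11.38²/15 = 0.111755
  stratum Q5: (960/3340)²·9.88²/103 = 0.0782936
V̂(x̄_st) = 0.2319
SE(x̄_st) = √0.2319 = 0.48156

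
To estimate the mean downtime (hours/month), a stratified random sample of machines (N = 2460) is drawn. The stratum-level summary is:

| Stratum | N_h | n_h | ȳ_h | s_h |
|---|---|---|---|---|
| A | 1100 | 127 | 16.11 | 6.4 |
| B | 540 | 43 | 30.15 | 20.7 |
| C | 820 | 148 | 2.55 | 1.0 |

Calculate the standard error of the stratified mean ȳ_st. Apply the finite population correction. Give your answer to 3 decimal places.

SE(ȳ_st) ≈ 0.707

V̂(ȳ_st) = Σ W_h² (1 − n_h/N_h) s_h²/n_h, with W_h = N_h/N and N = 2460:
  stratum A: (1100/2460)²·(1 − 127/1100)·6.4²/127 = 0.0570416
  stratum B: (540/2460)²·(1 − 43/540)·20.7²/43 = 0.441929
  stratum C: (820/2460)²·(1 − 148/820)·1.0²/148 = 0.000615249
V̂(ȳ_st) = 0.499585
SE(ȳ_st) = √0.499585 = 0.706814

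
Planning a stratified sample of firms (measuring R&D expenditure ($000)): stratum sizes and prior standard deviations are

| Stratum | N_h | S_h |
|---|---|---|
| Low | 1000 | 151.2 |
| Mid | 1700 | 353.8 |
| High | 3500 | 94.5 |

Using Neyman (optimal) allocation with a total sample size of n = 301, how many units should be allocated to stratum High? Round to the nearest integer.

92

Neyman allocation: n_h = n · N_h S_h / Σ N_i S_i, with n = 301.
  stratum Low: N_h·S_h = 1000·151.2 = 151200.00
  stratum Mid: N_h·S_h = 1700·353.8 = 601460.00
  stratum High: N_h·S_h = 3500·94.5 = 330750.00
Σ N_h S_h = 1083410.00
n for stratum High = 301·330750.00/1083410.00 = 91.891 → 92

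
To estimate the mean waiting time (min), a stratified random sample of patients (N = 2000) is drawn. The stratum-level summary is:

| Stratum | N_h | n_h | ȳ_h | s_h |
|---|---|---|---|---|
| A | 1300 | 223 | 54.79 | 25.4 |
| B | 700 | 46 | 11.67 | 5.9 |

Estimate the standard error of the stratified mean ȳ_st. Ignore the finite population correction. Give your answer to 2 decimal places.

V̂(ȳ_st) = Σ W_h² s_h²/n_h, with W_h = N_h/N and N = 2000:
  stratum A: (1300/2000)²·25.4²/223 = 1.22233
  stratum B: (700/2000)²·5.9²/46 = 0.0927005
V̂(ȳ_st) = 1.31503
SE(ȳ_st) = √1.31503 = 1.14675

SE(ȳ_st) ≈ 1.15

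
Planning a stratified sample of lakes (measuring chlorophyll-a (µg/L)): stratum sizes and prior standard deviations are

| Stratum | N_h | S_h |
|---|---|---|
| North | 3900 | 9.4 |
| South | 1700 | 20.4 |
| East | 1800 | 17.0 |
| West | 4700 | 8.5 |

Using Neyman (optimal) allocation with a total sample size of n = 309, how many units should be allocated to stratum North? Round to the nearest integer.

80

Neyman allocation: n_h = n · N_h S_h / Σ N_i S_i, with n = 309.
  stratum North: N_h·S_h = 3900·9.4 = 36660.00
  stratum South: N_h·S_h = 1700·20.4 = 34680.00
  stratum East: N_h·S_h = 1800·17.0 = 30600.00
  stratum West: N_h·S_h = 4700·8.5 = 39950.00
Σ N_h S_h = 141890.00
n for stratum North = 309·36660.00/141890.00 = 79.836 → 80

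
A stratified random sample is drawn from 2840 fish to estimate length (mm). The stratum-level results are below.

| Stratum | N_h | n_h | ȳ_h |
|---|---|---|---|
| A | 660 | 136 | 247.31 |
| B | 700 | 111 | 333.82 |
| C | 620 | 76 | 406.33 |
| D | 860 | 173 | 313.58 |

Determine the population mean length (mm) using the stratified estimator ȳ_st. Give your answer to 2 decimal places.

ȳ_st ≈ 323.42

N = Σ N_h = 2840. Stratum weights W_h = N_h/N.
ȳ_st = (660·247.31 + 700·333.82 + 620·406.33 + 860·313.58) / 2840 = 323.4162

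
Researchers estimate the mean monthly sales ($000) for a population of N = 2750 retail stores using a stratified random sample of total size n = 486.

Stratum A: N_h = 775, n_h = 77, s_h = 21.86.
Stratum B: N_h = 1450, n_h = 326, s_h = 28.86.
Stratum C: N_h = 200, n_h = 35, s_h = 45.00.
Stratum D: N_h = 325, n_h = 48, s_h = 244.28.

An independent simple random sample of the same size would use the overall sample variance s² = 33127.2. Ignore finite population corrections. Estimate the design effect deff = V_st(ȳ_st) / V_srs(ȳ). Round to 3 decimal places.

deff ≈ 0.277

V̂(ȳ_st) = Σ W_h² s_h²/n_h, with W_h = N_h/N and N = 2750:
  stratum A: (775/2750)²·21.86²/77 = 0.492887
  stratum B: (1450/2750)²·28.86²/326 = 0.710306
  stratum C: (200/2750)²·45.00²/35 = 0.306021
  stratum D: (325/2750)²·244.28²/48 = 17.3634
V_st = 18.8727
V_srs = s²/n = 33127.2/486 = 68.163
deff = V_st / V_srs = 18.8727/68.163 = 0.2769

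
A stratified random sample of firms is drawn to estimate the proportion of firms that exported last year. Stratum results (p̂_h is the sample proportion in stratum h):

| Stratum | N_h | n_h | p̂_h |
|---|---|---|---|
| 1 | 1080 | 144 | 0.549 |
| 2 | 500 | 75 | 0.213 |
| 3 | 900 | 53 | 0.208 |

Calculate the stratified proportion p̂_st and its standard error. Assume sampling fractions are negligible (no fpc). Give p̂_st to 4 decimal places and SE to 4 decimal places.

p̂_st ≈ 0.3575, SE ≈ 0.0289

N = 2480; stratum weights W_h = N_h/N.
p̂_st = Σ W_h p̂_h = (1080·0.549 + 500·0.213 + 900·0.208)/2480 = 0.35751
V̂(p̂_st) = Σ W_h² p̂_h(1−p̂_h)/(n_h−1):
  stratum 1: (1080/2480)²·0.549·0.451/143 = 0.000328365
  stratum 2: (500/2480)²·0.213·0.787/74 = 9.20787e-05
  stratum 3: (900/2480)²·0.208·0.792/52 = 0.000417222
V̂(p̂_st) = 0.000837665; SE = √V̂ = 0.0289425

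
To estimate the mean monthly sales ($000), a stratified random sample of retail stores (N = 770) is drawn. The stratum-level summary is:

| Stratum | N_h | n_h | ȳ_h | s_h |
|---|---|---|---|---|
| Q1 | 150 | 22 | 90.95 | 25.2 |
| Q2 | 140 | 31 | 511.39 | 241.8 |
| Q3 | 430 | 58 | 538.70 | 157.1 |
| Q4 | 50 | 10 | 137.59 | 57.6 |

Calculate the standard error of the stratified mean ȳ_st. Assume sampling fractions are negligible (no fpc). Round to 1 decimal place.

V̂(ȳ_st) = Σ W_h² s_h²/n_h, with W_h = N_h/N and N = 770:
  stratum Q1: (150/770)²·25.2²/22 = 1.09542
  stratum Q2: (140/770)²·241.8²/31 = 62.3484
  stratum Q3: (430/770)²·157.1²/58 = 132.703
  stratum Q4: (50/770)²·57.6²/10 = 1.39895
V̂(ȳ_st) = 197.546
SE(ȳ_st) = √197.546 = 14.0551

SE(ȳ_st) ≈ 14.1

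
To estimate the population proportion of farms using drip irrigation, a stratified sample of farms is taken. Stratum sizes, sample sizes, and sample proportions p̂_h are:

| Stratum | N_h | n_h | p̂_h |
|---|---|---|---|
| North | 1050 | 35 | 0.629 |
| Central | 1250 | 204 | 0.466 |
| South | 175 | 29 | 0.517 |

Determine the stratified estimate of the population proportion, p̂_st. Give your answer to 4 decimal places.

p̂_st ≈ 0.5388

N = 2475; stratum weights W_h = N_h/N.
p̂_st = Σ W_h p̂_h = (1050·0.629 + 1250·0.466 + 175·0.517)/2475 = 0.53876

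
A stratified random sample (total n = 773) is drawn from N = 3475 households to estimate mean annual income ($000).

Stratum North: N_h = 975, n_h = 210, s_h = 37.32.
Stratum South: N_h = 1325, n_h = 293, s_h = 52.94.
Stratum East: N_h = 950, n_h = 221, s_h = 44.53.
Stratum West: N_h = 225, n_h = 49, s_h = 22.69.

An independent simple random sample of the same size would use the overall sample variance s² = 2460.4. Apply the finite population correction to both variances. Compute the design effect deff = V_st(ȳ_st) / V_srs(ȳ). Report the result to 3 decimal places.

deff ≈ 0.825

V̂(ȳ_st) = Σ W_h² (1 − n_h/N_h) s_h²/n_h, with W_h = N_h/N and N = 3475:
  stratum North: (975/3475)²·(1 − 210/975)·37.32²/210 = 0.409657
  stratum South: (1325/3475)²·(1 − 293/1325)·52.94²/293 = 1.08314
  stratum East: (950/3475)²·(1 − 221/950)·44.53²/221 = 0.514582
  stratum West: (225/3475)²·(1 − 49/225)·22.69²/49 = 0.0344555
V_st = 2.04184
V_srs = (1 − 773/3475)·2460.4/773 = 2.47489
deff = V_st / V_srs = 2.04184/2.47489 = 0.8250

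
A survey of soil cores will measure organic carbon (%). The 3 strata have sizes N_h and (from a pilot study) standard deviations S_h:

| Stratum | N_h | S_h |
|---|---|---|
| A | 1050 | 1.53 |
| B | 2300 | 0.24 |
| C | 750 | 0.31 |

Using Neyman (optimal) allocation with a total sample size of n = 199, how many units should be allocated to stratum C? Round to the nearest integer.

Neyman allocation: n_h = n · N_h S_h / Σ N_i S_i, with n = 199.
  stratum A: N_h·S_h = 1050·1.53 = 1606.50
  stratum B: N_h·S_h = 2300·0.24 = 552.00
  stratum C: N_h·S_h = 750·0.31 = 232.50
Σ N_h S_h = 2391.00
n for stratum C = 199·232.50/2391.00 = 19.351 → 19

19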